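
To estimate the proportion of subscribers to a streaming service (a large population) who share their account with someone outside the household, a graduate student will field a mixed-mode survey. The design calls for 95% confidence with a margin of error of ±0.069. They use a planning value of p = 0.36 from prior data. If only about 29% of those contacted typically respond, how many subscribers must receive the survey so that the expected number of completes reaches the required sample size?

For 95% confidence, z = 1.960.
Completed interviews needed: n₀ = 1.960² × 0.2304 / 0.069² ≈ 185.91 → 186.
At a 29% response rate, contacts needed = 186 / 0.29 ≈ 641.38 → 642.

642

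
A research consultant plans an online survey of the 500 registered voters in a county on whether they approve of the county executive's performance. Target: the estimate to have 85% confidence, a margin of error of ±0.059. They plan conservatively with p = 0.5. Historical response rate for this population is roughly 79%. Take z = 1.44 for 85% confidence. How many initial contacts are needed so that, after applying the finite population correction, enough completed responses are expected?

Completed interviews needed (unadjusted): n₀ = 1.44² × 0.2500 / 0.059² ≈ 148.92 → 149.
FPC for N = 500: n = 149 / (1 + 148/500) = 149 / 1.2960 ≈ 114.97 → 115.
At a 79% response rate, contacts needed = 115 / 0.79 ≈ 145.57 → 146.

146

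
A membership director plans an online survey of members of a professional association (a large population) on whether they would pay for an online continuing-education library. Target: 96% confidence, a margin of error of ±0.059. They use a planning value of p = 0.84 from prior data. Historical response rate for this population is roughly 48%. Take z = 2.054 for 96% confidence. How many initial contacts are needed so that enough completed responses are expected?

340

Completed interviews needed: n₀ = 2.054² × 0.1344 / 0.059² ≈ 162.89 → 163.
At a 48% response rate, contacts needed = 163 / 0.48 ≈ 339.58 → 340.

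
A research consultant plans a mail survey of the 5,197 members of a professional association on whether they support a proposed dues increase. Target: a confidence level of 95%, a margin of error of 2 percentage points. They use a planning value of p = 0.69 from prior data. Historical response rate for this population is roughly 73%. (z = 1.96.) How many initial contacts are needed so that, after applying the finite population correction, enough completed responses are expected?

Completed interviews needed (unadjusted): n₀ = 1.96² × 0.2139 / 0.020² ≈ 2054.30 → 2055.
FPC for N = 5,197: n = 2055 / (1 + 2054/5197) = 2055 / 1.3952 ≈ 1472.88 → 1473.
At a 73% response rate, contacts needed = 1473 / 0.73 ≈ 2017.81 → 2018.

2018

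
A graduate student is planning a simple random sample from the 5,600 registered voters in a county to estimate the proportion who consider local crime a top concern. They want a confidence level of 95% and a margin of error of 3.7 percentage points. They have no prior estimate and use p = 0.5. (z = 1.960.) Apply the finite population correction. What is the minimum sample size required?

624

Unadjusted: n₀ = 1.960² × 0.50 × 0.50 / 0.037² ≈ 701.53, so n₀ = 702.
Finite population correction with N = 5,600: n = n₀ / (1 + (n₀−1)/N) = 702 / (1 + 701/5600) = 702 / 1.1252 ≈ 623.90.
Rounding up, n = 624.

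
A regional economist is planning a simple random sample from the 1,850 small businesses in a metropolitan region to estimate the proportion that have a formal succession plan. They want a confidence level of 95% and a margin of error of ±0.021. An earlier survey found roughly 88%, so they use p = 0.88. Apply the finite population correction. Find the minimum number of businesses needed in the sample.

For 95% confidence, z = 1.960.
Unadjusted: n₀ = 1.960² × 0.88 × 0.12 / 0.021² ≈ 919.89, so n₀ = 920.
Finite population correction with N = 1,850: n = n₀ / (1 + (n₀−1)/N) = 920 / (1 + 919/1850) = 920 / 1.4968 ≈ 614.66.
Rounding up, n = 615.

615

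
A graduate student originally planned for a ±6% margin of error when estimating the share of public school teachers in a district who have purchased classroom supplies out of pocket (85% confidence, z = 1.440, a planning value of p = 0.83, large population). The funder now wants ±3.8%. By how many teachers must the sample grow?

121

At ±6%: n = 1.440² × 0.1411 / 0.060² ≈ 81.27 → 82.
At ±3.8%: n = 1.440² × 0.1411 / 0.038² ≈ 202.62 → 203.
Additional respondents: 203 − 82 = 121.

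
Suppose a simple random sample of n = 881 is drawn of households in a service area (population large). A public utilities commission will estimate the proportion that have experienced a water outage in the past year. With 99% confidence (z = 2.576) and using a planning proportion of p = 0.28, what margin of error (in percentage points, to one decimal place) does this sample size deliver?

SE(p̂) = √[p(1−p)/n] = √[0.2016/881] = 0.01513.
E = z × SE = 2.576 × 0.01513 = 0.03897, or 3.9 percentage points.

3.9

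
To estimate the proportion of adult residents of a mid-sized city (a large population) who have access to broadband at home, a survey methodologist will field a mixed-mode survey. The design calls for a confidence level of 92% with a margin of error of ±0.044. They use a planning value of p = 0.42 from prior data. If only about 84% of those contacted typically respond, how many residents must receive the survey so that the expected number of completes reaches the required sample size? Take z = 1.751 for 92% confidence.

460

Completed interviews needed: n₀ = 1.751² × 0.2436 / 0.044² ≈ 385.78 → 386.
At an 84% response rate, contacts needed = 386 / 0.84 ≈ 459.52 → 460.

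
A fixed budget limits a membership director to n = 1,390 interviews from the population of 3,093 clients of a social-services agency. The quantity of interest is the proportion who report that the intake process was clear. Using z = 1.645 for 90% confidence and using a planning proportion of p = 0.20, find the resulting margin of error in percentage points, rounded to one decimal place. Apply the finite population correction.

1.3

Finite-population factor: (N−n)/(N−1) = (3093−1390)/(3093−1) = 0.5508.
SE(p̂) = √[p(1−p)/n · (N−n)/(N−1)] = √[0.1600/1390 × 0.5508] = 0.00796.
E = z × SE = 1.645 × 0.00796 = 0.01310 ≈ 1.3 percentage points.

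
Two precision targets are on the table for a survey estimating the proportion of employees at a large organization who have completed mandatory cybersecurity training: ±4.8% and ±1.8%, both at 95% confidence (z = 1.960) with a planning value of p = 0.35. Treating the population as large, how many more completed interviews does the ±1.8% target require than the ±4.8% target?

2318

At ±4.8%: n = 1.960² × 0.2275 / 0.048² ≈ 379.32 → 380.
At ±1.8%: n = 1.960² × 0.2275 / 0.018² ≈ 2697.42 → 2698.
Additional respondents: 2698 − 380 = 2318.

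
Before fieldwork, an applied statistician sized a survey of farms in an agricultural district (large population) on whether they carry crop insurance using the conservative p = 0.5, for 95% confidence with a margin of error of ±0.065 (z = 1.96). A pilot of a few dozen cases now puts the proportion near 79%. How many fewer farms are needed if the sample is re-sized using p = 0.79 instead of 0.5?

Conservative (p = 0.5): n = 1.96² × 0.25 / 0.065² ≈ 227.31 → 228.
Using p = 0.79: p(1−p) = 0.1659, so n = 1.96² × 0.1659 / 0.065² ≈ 150.85 → 151.
Reduction: 228 − 151 = 77.

77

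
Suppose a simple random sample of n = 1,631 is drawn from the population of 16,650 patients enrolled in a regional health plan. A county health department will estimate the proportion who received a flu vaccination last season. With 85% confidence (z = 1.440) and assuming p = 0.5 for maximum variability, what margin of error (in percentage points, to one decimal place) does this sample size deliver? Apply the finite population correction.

1.7

Finite-population factor: (N−n)/(N−1) = (16650−1631)/(16650−1) = 0.9021.
SE(p̂) = √[p(1−p)/n · (N−n)/(N−1)] = √[0.2500/1631 × 0.9021] = 0.01176.
E = z × SE = 1.440 × 0.01176 = 0.01693 ≈ 1.7 percentage points.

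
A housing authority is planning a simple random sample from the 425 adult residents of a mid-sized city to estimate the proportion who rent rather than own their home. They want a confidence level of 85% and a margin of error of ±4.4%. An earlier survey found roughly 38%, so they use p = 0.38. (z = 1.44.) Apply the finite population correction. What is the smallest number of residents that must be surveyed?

159

Unadjusted: n₀ = 1.44² × 0.38 × 0.62 / 0.044² ≈ 252.35, so n₀ = 253.
Finite population correction with N = 425: n = n₀ / (1 + (n₀−1)/N) = 253 / (1 + 252/425) = 253 / 1.5929 ≈ 158.83.
Rounding up, n = 159.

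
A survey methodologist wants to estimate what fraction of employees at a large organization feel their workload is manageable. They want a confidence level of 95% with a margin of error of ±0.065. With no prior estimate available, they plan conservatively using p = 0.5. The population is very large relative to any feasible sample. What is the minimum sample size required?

For 95% confidence, z = 1.960.
With p = 0.5, p(1−p) = 0.25.
n = z²·p(1−p)/E² = 1.960² × 0.2500 / 0.065² = 3.8416 × 0.2500 / 0.004225 ≈ 227.31.
Rounding up gives n = 228.

228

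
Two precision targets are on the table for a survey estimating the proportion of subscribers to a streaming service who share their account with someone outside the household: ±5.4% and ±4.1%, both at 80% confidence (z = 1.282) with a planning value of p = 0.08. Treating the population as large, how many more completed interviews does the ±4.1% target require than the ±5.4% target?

30

At ±5.4%: n = 1.282² × 0.0736 / 0.054² ≈ 41.48 → 42.
At ±4.1%: n = 1.282² × 0.0736 / 0.041² ≈ 71.96 → 72.
Additional respondents: 72 − 42 = 30.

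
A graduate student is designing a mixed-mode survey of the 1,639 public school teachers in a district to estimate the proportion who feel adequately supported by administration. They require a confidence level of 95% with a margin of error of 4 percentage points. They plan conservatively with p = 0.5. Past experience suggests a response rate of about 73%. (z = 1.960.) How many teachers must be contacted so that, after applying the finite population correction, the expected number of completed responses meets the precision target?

Completed interviews needed (unadjusted): n₀ = 1.960² × 0.2500 / 0.040² ≈ 600.25 → 601.
FPC for N = 1,639: n = 601 / (1 + 600/1639) = 601 / 1.3661 ≈ 439.95 → 440.
At a 73% response rate, contacts needed = 440 / 0.73 ≈ 602.74 → 603.

603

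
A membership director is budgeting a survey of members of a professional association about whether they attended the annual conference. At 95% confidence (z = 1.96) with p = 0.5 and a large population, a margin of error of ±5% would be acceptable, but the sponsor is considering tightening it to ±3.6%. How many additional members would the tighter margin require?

At ±5%: n = 1.96² × 0.2500 / 0.050² ≈ 384.16 → 385.
At ±3.6%: n = 1.96² × 0.2500 / 0.036² ≈ 741.05 → 742.
Additional respondents: 742 − 385 = 357.

357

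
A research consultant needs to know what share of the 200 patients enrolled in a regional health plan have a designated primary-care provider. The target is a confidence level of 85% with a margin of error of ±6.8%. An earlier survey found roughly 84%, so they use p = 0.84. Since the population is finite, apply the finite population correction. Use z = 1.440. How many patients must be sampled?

Unadjusted: n₀ = 1.440² × 0.84 × 0.16 / 0.068² ≈ 60.27, so n₀ = 61.
Finite population correction with N = 200: n = n₀ / (1 + (n₀−1)/N) = 61 / (1 + 60/200) = 61 / 1.3000 ≈ 46.92.
Rounding up, n = 47.

47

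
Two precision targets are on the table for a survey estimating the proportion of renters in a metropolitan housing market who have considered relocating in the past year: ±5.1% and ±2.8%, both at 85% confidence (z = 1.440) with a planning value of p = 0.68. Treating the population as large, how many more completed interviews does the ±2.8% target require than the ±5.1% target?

402

At ±5.1%: n = 1.440² × 0.2176 / 0.051² ≈ 173.48 → 174.
At ±2.8%: n = 1.440² × 0.2176 / 0.028² ≈ 575.53 → 576.
Additional respondents: 576 − 174 = 402.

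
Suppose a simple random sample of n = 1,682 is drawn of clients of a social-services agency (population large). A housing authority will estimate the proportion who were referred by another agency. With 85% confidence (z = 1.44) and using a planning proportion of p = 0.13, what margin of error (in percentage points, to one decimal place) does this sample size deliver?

SE(p̂) = √[p(1−p)/n] = √[0.1131/1682] = 0.00820.
E = z × SE = 1.44 × 0.00820 = 0.01181, or 1.2 percentage points.

1.2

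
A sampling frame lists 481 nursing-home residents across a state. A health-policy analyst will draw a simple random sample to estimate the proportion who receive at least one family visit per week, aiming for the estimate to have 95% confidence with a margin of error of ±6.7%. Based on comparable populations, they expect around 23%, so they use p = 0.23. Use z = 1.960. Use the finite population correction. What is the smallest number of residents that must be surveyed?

Unadjusted: n₀ = 1.960² × 0.23 × 0.77 / 0.067² ≈ 151.56, so n₀ = 152.
Finite population correction with N = 481: n = n₀ / (1 + (n₀−1)/N) = 152 / (1 + 151/481) = 152 / 1.3139 ≈ 115.68.
Rounding up, n = 116.

116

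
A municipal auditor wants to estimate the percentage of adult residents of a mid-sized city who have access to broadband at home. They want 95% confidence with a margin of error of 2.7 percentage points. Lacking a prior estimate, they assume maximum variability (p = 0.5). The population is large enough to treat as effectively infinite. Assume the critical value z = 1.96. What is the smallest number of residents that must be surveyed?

1318

With p = 0.5, p(1−p) = 0.25.
n = z²·p(1−p)/E² = 1.96² × 0.2500 / 0.027² = 3.8416 × 0.2500 / 0.000729 ≈ 1317.42.
Rounding up gives n = 1318.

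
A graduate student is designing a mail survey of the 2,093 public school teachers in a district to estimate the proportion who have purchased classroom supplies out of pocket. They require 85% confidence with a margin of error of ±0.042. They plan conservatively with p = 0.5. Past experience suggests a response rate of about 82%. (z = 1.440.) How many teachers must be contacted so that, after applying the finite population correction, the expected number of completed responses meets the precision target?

Completed interviews needed (unadjusted): n₀ = 1.440² × 0.2500 / 0.042² ≈ 293.88 → 294.
FPC for N = 2,093: n = 294 / (1 + 293/2093) = 294 / 1.1400 ≈ 257.90 → 258.
At an 82% response rate, contacts needed = 258 / 0.82 ≈ 314.63 → 315.

315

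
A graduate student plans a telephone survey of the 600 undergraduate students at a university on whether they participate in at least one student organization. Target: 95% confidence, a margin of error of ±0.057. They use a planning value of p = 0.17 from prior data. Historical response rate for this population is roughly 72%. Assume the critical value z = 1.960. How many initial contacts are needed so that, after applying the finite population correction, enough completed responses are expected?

182

Completed interviews needed (unadjusted): n₀ = 1.960² × 0.1411 / 0.057² ≈ 166.84 → 167.
FPC for N = 600: n = 167 / (1 + 166/600) = 167 / 1.2767 ≈ 130.81 → 131.
At a 72% response rate, contacts needed = 131 / 0.72 ≈ 181.94 → 182.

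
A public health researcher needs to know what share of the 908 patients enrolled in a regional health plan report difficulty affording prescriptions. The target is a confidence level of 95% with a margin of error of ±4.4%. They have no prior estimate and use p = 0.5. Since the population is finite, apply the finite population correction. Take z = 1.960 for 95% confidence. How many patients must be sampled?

Unadjusted: n₀ = 1.960² × 0.50 × 0.50 / 0.044² ≈ 496.07, so n₀ = 497.
Finite population correction with N = 908: n = n₀ / (1 + (n₀−1)/N) = 497 / (1 + 496/908) = 497 / 1.5463 ≈ 321.42.
Rounding up, n = 322.

322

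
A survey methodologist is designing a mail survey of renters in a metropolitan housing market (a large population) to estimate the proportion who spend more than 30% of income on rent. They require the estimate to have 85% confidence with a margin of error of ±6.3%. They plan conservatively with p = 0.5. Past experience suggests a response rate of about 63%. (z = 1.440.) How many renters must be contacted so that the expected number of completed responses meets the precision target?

Completed interviews needed: n₀ = 1.440² × 0.2500 / 0.063² ≈ 130.61 → 131.
At a 63% response rate, contacts needed = 131 / 0.63 ≈ 207.94 → 208.

208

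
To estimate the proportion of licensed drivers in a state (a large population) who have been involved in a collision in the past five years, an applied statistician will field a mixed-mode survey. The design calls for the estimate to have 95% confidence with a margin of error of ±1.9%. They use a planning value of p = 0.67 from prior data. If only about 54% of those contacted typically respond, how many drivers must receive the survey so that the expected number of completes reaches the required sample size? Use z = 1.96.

4358

Completed interviews needed: n₀ = 1.96² × 0.2211 / 0.019² ≈ 2352.85 → 2353.
At a 54% response rate, contacts needed = 2353 / 0.54 ≈ 4357.41 → 4358.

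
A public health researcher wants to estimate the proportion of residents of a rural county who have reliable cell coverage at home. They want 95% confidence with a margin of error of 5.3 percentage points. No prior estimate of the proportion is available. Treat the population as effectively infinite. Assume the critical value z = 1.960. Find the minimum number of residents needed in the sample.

With no prior estimate, use p = 0.5, giving p(1−p) = 0.25.
n = z²·p(1−p)/E² = 1.960² × 0.2500 / 0.053² = 3.8416 × 0.2500 / 0.002809 ≈ 341.90.
Rounding up gives n = 342.

342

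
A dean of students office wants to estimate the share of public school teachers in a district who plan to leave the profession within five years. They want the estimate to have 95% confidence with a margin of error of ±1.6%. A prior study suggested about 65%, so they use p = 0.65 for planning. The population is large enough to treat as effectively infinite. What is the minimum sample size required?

3414

For 95% confidence, z = 1.960.
With p = 0.65, p(1−p) = 0.2275.
n = z²·p(1−p)/E² = 1.960² × 0.2275 / 0.016² = 3.8416 × 0.2275 / 0.000256 ≈ 3413.92.
Rounding up gives n = 3414.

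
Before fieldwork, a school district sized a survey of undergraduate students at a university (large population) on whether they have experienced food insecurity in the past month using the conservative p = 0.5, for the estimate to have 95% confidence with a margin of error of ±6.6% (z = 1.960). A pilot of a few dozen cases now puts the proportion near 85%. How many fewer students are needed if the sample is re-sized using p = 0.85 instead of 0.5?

Conservative (p = 0.5): n = 1.960² × 0.25 / 0.066² ≈ 220.48 → 221.
Using p = 0.85: p(1−p) = 0.1275, so n = 1.960² × 0.1275 / 0.066² ≈ 112.44 → 113.
Reduction: 221 − 113 = 108.

108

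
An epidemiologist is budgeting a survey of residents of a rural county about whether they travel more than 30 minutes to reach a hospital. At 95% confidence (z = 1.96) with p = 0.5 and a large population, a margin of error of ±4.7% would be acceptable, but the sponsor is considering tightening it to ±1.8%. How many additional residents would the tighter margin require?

At ±4.7%: n = 1.96² × 0.2500 / 0.047² ≈ 434.77 → 435.
At ±1.8%: n = 1.96² × 0.2500 / 0.018² ≈ 2964.20 → 2965.
Additional respondents: 2965 − 435 = 2530.

2530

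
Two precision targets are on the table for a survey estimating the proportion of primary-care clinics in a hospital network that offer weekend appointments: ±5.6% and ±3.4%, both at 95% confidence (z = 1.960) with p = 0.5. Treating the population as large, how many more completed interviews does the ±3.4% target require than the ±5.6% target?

524

At ±5.6%: n = 1.960² × 0.2500 / 0.056² ≈ 306.25 → 307.
At ±3.4%: n = 1.960² × 0.2500 / 0.034² ≈ 830.80 → 831.
Additional respondents: 831 − 307 = 524.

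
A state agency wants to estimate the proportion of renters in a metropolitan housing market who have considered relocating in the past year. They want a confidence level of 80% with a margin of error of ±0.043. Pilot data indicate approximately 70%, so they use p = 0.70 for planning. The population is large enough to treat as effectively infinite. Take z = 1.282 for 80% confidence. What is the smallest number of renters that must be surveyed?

With p = 0.70, p(1−p) = 0.2100.
n = z²·p(1−p)/E² = 1.282² × 0.2100 / 0.043² = 1.6435 × 0.2100 / 0.001849 ≈ 186.66.
Rounding up gives n = 187.

187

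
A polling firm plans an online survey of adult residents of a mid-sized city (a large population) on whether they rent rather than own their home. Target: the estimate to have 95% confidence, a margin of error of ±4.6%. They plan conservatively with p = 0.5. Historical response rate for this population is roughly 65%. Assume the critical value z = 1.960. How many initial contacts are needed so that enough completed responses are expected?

699

Completed interviews needed: n₀ = 1.960² × 0.2500 / 0.046² ≈ 453.88 → 454.
At a 65% response rate, contacts needed = 454 / 0.65 ≈ 698.46 → 699.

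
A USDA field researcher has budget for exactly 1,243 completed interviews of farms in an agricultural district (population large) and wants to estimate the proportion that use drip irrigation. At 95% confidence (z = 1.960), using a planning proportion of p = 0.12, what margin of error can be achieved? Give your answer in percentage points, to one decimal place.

1.8

SE(p̂) = √[p(1−p)/n] = √[0.1056/1243] = 0.00922.
E = z × SE = 1.960 × 0.00922 = 0.01807, or 1.8 percentage points.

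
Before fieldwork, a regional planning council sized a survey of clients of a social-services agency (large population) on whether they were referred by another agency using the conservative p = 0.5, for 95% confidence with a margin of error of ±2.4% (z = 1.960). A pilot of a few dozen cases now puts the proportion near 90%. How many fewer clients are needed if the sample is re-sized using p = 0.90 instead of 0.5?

Conservative (p = 0.5): n = 1.960² × 0.25 / 0.024² ≈ 1667.36 → 1668.
Using p = 0.90: p(1−p) = 0.0900, so n = 1.960² × 0.0900 / 0.024² ≈ 600.25 → 601.
Reduction: 1668 − 601 = 1067.

1067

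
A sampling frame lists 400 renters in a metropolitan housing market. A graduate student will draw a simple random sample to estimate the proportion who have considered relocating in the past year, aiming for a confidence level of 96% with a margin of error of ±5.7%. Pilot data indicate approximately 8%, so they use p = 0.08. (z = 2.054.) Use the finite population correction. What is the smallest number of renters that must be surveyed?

78

Unadjusted: n₀ = 2.054² × 0.08 × 0.92 / 0.057² ≈ 95.57, so n₀ = 96.
Finite population correction with N = 400: n = n₀ / (1 + (n₀−1)/N) = 96 / (1 + 95/400) = 96 / 1.2375 ≈ 77.58.
Rounding up, n = 78.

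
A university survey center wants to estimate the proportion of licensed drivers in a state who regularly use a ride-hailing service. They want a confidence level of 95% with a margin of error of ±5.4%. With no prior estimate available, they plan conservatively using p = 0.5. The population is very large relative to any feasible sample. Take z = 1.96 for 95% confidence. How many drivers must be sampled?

330

With p = 0.5, p(1−p) = 0.25.
n = z²·p(1−p)/E² = 1.96² × 0.2500 / 0.054² = 3.8416 × 0.2500 / 0.002916 ≈ 329.36.
Rounding up gives n = 330.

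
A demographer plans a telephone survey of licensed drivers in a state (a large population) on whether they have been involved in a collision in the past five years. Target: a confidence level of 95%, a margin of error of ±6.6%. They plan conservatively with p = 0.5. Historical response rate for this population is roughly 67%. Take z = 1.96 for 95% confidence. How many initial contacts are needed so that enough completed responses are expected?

330

Completed interviews needed: n₀ = 1.96² × 0.2500 / 0.066² ≈ 220.48 → 221.
At a 67% response rate, contacts needed = 221 / 0.67 ≈ 329.85 → 330.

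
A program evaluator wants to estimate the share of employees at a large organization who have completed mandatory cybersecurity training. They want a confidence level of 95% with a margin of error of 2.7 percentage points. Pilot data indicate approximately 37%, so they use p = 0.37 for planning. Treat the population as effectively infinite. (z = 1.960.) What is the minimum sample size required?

1229

With p = 0.37, p(1−p) = 0.2331.
n = z²·p(1−p)/E² = 1.960² × 0.2331 / 0.027² = 3.8416 × 0.2331 / 0.000729 ≈ 1228.36.
Rounding up gives n = 1229.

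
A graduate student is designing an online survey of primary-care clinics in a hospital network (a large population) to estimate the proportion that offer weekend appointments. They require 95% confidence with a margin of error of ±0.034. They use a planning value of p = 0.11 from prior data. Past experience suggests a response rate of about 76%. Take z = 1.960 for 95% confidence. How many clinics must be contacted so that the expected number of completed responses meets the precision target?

429

Completed interviews needed: n₀ = 1.960² × 0.0979 / 0.034² ≈ 325.34 → 326.
At a 76% response rate, contacts needed = 326 / 0.76 ≈ 428.95 → 429.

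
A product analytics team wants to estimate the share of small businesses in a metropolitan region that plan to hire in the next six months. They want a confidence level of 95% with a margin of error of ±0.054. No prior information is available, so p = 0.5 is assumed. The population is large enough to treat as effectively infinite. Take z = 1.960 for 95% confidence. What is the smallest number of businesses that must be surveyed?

With p = 0.5, p(1−p) = 0.25.
n = z²·p(1−p)/E² = 1.960² × 0.2500 / 0.054² = 3.8416 × 0.2500 / 0.002916 ≈ 329.36.
Rounding up gives n = 330.

330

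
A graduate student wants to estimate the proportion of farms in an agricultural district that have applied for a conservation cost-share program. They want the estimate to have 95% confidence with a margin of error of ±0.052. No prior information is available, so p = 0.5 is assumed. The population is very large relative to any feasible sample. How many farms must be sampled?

356

For 95% confidence, z = 1.960.
With p = 0.5, p(1−p) = 0.25.
n = z²·p(1−p)/E² = 1.960² × 0.2500 / 0.052² = 3.8416 × 0.2500 / 0.002704 ≈ 355.18.
Rounding up gives n = 356.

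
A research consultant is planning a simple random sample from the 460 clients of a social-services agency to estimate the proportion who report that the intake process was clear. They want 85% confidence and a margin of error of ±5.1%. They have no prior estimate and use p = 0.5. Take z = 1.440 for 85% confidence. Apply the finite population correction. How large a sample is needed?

140

Unadjusted: n₀ = 1.440² × 0.50 × 0.50 / 0.051² ≈ 199.31, so n₀ = 200.
Finite population correction with N = 460: n = n₀ / (1 + (n₀−1)/N) = 200 / (1 + 199/460) = 200 / 1.4326 ≈ 139.61.
Rounding up, n = 140.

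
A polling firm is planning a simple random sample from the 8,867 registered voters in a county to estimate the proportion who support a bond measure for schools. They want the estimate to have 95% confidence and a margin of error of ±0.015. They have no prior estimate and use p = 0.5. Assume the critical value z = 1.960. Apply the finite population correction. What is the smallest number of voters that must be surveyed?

Unadjusted: n₀ = 1.960² × 0.50 × 0.50 / 0.015² ≈ 4268.44, so n₀ = 4269.
Finite population correction with N = 8,867: n = n₀ / (1 + (n₀−1)/N) = 4269 / (1 + 4268/8867) = 4269 / 1.4813 ≈ 2881.86.
Rounding up, n = 2882.

2882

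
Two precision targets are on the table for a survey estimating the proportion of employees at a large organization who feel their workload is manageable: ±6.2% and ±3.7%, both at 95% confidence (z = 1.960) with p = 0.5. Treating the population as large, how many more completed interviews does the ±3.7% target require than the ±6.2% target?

At ±6.2%: n = 1.960² × 0.2500 / 0.062² ≈ 249.84 → 250.
At ±3.7%: n = 1.960² × 0.2500 / 0.037² ≈ 701.53 → 702.
Additional respondents: 702 − 250 = 452.

452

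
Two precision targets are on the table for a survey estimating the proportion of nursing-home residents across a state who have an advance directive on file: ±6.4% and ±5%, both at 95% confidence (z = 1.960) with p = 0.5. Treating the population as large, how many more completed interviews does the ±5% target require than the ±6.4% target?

150

At ±6.4%: n = 1.960² × 0.2500 / 0.064² ≈ 234.47 → 235.
At ±5%: n = 1.960² × 0.2500 / 0.050² ≈ 384.16 → 385.
Additional respondents: 385 − 235 = 150.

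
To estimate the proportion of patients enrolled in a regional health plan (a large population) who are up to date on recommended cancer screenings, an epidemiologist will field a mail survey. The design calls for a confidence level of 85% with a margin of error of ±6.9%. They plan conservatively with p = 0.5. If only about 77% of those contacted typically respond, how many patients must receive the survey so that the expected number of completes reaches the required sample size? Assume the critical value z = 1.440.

142

Completed interviews needed: n₀ = 1.440² × 0.2500 / 0.069² ≈ 108.88 → 109.
At a 77% response rate, contacts needed = 109 / 0.77 ≈ 141.56 → 142.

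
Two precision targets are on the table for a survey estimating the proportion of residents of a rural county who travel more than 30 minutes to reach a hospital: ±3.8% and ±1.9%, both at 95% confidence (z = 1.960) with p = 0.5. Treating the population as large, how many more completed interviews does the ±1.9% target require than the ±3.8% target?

At ±3.8%: n = 1.960² × 0.2500 / 0.038² ≈ 665.10 → 666.
At ±1.9%: n = 1.960² × 0.2500 / 0.019² ≈ 2660.39 → 2661.
Additional respondents: 2661 − 666 = 1995.

1995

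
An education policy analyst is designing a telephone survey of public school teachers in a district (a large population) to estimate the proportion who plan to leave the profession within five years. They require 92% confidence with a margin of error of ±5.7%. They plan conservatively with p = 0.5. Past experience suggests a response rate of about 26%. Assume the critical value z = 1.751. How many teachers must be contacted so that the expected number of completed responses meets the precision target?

Completed interviews needed: n₀ = 1.751² × 0.2500 / 0.057² ≈ 235.92 → 236.
At a 26% response rate, contacts needed = 236 / 0.26 ≈ 907.69 → 908.

908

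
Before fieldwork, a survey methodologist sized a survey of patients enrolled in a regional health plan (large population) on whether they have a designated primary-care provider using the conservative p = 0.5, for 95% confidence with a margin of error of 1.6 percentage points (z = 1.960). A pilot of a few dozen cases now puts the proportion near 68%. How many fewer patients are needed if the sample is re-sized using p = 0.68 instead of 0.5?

486

Conservative (p = 0.5): n = 1.960² × 0.25 / 0.016² ≈ 3751.56 → 3752.
Using p = 0.68: p(1−p) = 0.2176, so n = 1.960² × 0.2176 / 0.016² ≈ 3265.36 → 3266.
Reduction: 3752 − 3266 = 486.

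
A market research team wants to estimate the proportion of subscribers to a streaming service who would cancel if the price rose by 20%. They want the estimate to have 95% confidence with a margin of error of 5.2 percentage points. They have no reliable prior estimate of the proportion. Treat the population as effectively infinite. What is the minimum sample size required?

For 95% confidence, z = 1.96.
With no prior estimate, use p = 0.5, giving p(1−p) = 0.25.
n = z²·p(1−p)/E² = 1.96² × 0.2500 / 0.052² = 3.8416 × 0.2500 / 0.002704 ≈ 355.18.
Rounding up gives n = 356.

356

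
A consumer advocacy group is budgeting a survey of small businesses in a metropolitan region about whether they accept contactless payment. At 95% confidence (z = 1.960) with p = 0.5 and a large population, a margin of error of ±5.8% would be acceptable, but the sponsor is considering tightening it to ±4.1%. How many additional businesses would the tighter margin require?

286

At ±5.8%: n = 1.960² × 0.2500 / 0.058² ≈ 285.49 → 286.
At ±4.1%: n = 1.960² × 0.2500 / 0.041² ≈ 571.33 → 572.
Additional respondents: 572 − 286 = 286.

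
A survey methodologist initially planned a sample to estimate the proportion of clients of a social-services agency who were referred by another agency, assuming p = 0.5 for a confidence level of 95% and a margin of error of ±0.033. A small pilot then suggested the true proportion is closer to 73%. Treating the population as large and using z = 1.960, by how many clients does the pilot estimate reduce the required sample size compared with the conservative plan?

Conservative (p = 0.5): n = 1.960² × 0.25 / 0.033² ≈ 881.91 → 882.
Using p = 0.73: p(1−p) = 0.1971, so n = 1.960² × 0.1971 / 0.033² ≈ 695.30 → 696.
Reduction: 882 − 696 = 186.

186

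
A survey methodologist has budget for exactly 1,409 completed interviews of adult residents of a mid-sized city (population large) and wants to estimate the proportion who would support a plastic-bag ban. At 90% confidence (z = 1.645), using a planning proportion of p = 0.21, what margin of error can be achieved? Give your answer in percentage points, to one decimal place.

1.8

SE(p̂) = √[p(1−p)/n] = √[0.1659/1409] = 0.01085.
E = z × SE = 1.645 × 0.01085 = 0.01785, or 1.8 percentage points.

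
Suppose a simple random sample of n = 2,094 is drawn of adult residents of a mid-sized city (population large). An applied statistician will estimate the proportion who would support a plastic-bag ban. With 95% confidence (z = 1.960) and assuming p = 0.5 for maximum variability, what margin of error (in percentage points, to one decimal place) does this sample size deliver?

SE(p̂) = √[p(1−p)/n] = √[0.2500/2094] = 0.01093.
E = z × SE = 1.960 × 0.01093 = 0.02142, or 2.1 percentage points.

2.1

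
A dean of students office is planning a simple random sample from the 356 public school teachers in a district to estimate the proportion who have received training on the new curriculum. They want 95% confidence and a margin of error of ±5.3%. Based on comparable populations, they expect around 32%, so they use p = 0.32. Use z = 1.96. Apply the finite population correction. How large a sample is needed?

163

Unadjusted: n₀ = 1.96² × 0.32 × 0.68 / 0.053² ≈ 297.59, so n₀ = 298.
Finite population correction with N = 356: n = n₀ / (1 + (n₀−1)/N) = 298 / (1 + 297/356) = 298 / 1.8343 ≈ 162.46.
Rounding up, n = 163.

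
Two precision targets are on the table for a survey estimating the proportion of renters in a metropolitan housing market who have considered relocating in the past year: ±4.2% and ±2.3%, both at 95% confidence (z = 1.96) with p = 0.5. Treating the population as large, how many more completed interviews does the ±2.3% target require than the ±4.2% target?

At ±4.2%: n = 1.96² × 0.2500 / 0.042² ≈ 544.44 → 545.
At ±2.3%: n = 1.96² × 0.2500 / 0.023² ≈ 1815.50 → 1816.
Additional respondents: 1816 − 545 = 1271.

1271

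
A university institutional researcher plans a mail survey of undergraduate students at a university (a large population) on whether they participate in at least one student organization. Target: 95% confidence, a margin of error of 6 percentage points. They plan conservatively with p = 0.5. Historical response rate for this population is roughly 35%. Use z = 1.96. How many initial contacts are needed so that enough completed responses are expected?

763

Completed interviews needed: n₀ = 1.96² × 0.2500 / 0.060² ≈ 266.78 → 267.
At a 35% response rate, contacts needed = 267 / 0.35 ≈ 762.86 → 763.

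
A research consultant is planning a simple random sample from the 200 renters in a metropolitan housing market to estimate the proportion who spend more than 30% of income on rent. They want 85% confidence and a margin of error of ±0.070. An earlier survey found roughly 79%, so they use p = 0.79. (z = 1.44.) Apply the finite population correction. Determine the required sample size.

Unadjusted: n₀ = 1.44² × 0.79 × 0.21 / 0.070² ≈ 70.21, so n₀ = 71.
Finite population correction with N = 200: n = n₀ / (1 + (n₀−1)/N) = 71 / (1 + 70/200) = 71 / 1.3500 ≈ 52.59.
Rounding up, n = 53.

53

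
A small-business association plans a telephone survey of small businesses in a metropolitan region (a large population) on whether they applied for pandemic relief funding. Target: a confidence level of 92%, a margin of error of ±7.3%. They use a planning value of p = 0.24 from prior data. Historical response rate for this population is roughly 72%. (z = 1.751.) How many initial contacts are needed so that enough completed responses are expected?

Completed interviews needed: n₀ = 1.751² × 0.1824 / 0.073² ≈ 104.94 → 105.
At a 72% response rate, contacts needed = 105 / 0.72 ≈ 145.83 → 146.

146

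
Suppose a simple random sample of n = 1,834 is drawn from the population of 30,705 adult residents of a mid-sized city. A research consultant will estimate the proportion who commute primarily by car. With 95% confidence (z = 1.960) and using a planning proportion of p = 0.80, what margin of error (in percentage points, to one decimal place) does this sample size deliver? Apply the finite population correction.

Finite-population factor: (N−n)/(N−1) = (30705−1834)/(30705−1) = 0.9403.
SE(p̂) = √[p(1−p)/n · (N−n)/(N−1)] = √[0.1600/1834 × 0.9403] = 0.00906.
E = z × SE = 1.960 × 0.00906 = 0.01775 ≈ 1.8 percentage points.

1.8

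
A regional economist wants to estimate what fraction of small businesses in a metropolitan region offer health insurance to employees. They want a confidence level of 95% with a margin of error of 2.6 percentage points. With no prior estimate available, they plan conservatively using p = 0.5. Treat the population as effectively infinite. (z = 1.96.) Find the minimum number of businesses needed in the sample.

With p = 0.5, p(1−p) = 0.25.
n = z²·p(1−p)/E² = 1.96² × 0.2500 / 0.026² = 3.8416 × 0.2500 / 0.000676 ≈ 1420.71.
Rounding up gives n = 1421.

1421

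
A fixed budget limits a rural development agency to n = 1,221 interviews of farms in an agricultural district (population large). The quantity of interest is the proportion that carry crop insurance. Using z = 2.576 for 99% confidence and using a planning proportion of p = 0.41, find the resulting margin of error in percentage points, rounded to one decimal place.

3.6

SE(p̂) = √[p(1−p)/n] = √[0.2419/1221] = 0.01408.
E = z × SE = 2.576 × 0.01408 = 0.03626, or 3.6 percentage points.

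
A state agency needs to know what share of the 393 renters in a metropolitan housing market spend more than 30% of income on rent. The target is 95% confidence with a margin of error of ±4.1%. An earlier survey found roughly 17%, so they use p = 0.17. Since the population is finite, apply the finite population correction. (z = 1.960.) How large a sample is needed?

178

Unadjusted: n₀ = 1.960² × 0.17 × 0.83 / 0.041² ≈ 322.46, so n₀ = 323.
Finite population correction with N = 393: n = n₀ / (1 + (n₀−1)/N) = 323 / (1 + 322/393) = 323 / 1.8193 ≈ 177.54.
Rounding up, n = 178.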